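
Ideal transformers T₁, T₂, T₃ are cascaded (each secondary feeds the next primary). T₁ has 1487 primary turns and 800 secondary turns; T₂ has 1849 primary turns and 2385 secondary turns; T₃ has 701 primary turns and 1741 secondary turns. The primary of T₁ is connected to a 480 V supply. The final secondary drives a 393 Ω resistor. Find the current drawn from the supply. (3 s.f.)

I_supply ≈ 3.63 A

After T₁: V = 480.00 × 800/1487 = 258.24 V.
After T₂: V = 258.24 × 2385/1849 = 333.10 V.
After T₃: V = 333.10 × 1741/701 = 827.28 V.
I_load = 827.28/393 = 2.1050 A, so P_out = 827.28 × 2.1050 = 1741.5 W.
All ideal ⇒ P_in = P_out, so I_supply = 1741.5/480 = 3.63 A.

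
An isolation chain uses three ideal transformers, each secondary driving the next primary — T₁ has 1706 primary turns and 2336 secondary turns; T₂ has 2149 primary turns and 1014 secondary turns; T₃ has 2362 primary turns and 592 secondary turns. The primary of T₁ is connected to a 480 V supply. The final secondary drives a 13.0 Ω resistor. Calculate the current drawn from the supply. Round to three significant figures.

Secondary of T₁: V = 480.00 × 2336/1706 = 657.26 V.
Secondary of T₂: V = 657.26 × 1014/2149 = 310.12 V.
Secondary of T₃: V = 310.12 × 592/2362 = 77.728 V.
I_load = 77.728/13.0 = 5.9791 A, so P_out = 77.728 × 5.9791 = 464.74 W.
All ideal ⇒ P_in = P_out, so I_supply = 464.74/480 = 0.968 A.

I_supply ≈ 0.968 A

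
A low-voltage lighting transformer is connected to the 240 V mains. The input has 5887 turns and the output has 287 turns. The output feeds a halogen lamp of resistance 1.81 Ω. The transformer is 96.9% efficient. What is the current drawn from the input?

V_out = 240 × 287/5887 = 11.700 V.
I_out = V_out/R = 11.700/1.81 = 6.4643 A.
P_out = V_out I_out = 11.700 × 6.4643 = 75.634 W.
P_in = P_out/η = 75.634/0.969 = 78.054 W.
I_in = P_in/V_in = 78.054/240 = 0.325 A.

I_in ≈ 0.325 A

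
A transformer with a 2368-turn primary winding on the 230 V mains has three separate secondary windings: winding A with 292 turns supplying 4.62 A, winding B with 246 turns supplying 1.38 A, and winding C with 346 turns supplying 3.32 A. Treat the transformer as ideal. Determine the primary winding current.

V_A = 230 × 292/2368 = 28.361 V; V_B = 230 × 246/2368 = 23.894 V; V_C = 230 × 346/2368 = 33.606 V.
P_out = V_A I_A + V_B I_B + V_C I_C = 28.361×4.62 + 23.894×1.38 + 33.606×3.32 = 131.03 + 32.973 + 111.57 = 275.58 W.
Ideal ⇒ P_in = P_out, so I_p = P_out/V_p = 275.58/230 = 1.20 A.

I_p ≈ 1.20 A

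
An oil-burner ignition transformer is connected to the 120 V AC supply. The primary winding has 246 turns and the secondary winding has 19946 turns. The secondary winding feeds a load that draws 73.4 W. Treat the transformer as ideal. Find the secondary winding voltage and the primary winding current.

V_s ≈ 9730 V, I_p ≈ 0.612 A

V_s = V_p × N_s/N_p = 120 × 19946/246 = 9729.8 V.
I_s = P/V_s = 73.4/9729.8 = 0.0075439 A.
I_p = I_s × N_s/N_p = 0.0075439 × 19946/246 = 0.612 A.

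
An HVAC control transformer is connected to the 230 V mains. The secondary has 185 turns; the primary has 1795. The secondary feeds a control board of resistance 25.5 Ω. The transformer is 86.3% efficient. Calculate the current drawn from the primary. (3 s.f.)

I_p ≈ 0.111 A

V_s = 230 × 185/1795 = 23.705 V.
I_s = V_s/R = 23.705/25.5 = 0.92960 A.
P_out = V_s I_s = 23.705 × 0.92960 = 22.036 W.
P_in = P_out/η = 22.036/0.863 = 25.534 W.
I_p = P_in/V_p = 25.534/230 = 0.111 A.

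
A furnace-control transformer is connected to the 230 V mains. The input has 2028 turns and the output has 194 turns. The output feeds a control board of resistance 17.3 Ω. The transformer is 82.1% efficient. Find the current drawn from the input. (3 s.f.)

V_out = 230 × 194/2028 = 22.002 V.
I_out = V_out/R = 22.002/17.3 = 1.2718 A.
P_out = V_out I_out = 22.002 × 1.2718 = 27.982 W.
P_in = P_out/η = 27.982/0.821 = 34.083 W.
I_in = P_in/V_in = 34.083/230 = 0.148 A.

I_in ≈ 0.148 A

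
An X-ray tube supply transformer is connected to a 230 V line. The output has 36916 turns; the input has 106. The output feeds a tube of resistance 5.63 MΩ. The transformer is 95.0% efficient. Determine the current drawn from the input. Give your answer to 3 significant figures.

I_in ≈ 5.22 A

V_out = 230 × 36916/106 = 80101 V.
I_out = V_out/R = 80101/(5.63×10^6) = 0.014227 A.
P_out = V_out I_out = 80101 × 0.014227 = 1139.6 W.
P_in = P_out/η = 1139.6/0.950 = 1199.6 W.
I_in = P_in/V_in = 1199.6/230 = 5.22 A.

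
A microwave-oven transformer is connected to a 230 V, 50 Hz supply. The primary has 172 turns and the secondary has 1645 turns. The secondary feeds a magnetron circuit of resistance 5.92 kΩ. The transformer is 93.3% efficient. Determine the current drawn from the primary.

I_p ≈ 3.81 A

V_s = 230 × 1645/172 = 2199.7 V.
I_s = V_s/R = 2199.7/5920 = 0.37157 A.
P_out = V_s I_s = 2199.7 × 0.37157 = 817.35 W.
P_in = P_out/η = 817.35/0.933 = 876.05 W.
I_p = P_in/V_p = 876.05/230 = 3.81 A.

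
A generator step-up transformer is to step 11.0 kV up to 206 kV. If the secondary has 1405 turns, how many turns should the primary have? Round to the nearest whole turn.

N_p/N_s = V_p/V_s, so N_p = 1405 × 11000/206000 = 75.0 ≈ 75 turns.

N_p = 75 turns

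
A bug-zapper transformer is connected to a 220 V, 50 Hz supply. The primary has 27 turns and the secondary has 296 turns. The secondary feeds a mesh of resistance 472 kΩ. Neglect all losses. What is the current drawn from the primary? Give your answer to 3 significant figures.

V_s = V_p × N_s/N_p = 220 × 296/27 = 2411.9 V.
I_s = V_s/R = 2411.9/472000 = 0.0051099 A.
For an ideal transformer I_p N_p = I_s N_s, so I_p = 0.0051099 × 296/27 = 0.0560 A.

I_p ≈ 0.0560 A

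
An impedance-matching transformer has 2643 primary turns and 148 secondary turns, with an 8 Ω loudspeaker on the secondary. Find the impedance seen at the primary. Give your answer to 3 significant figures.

Z_p = (N_p/N_s)² × Z_s = (2643/148)² × 8 = 2550 Ω.

Z_p ≈ 2550 Ω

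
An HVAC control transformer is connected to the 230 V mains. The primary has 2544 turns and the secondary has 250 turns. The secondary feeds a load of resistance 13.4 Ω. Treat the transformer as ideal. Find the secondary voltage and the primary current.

V_s = V_p × N_s/N_p = 230 × 250/2544 = 22.602 V.
I_s = V_s/R = 22.602/13.4 = 1.6867 A.
I_p = I_s × N_s/N_p = 1.6867 × 250/2544 = 0.166 A.

V_s ≈ 22.6 V, I_p ≈ 0.166 A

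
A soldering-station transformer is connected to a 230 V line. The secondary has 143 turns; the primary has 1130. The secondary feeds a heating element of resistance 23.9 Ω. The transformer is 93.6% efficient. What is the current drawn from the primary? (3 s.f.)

I_p ≈ 0.165 A

V_s = 230 × 143/1130 = 29.106 V.
I_s = V_s/R = 29.106/23.9 = 1.2178 A.
P_out = V_s I_s = 29.106 × 1.2178 = 35.446 W.
P_in = P_out/η = 35.446/0.936 = 37.870 W.
I_p = P_in/V_p = 37.870/230 = 0.165 A.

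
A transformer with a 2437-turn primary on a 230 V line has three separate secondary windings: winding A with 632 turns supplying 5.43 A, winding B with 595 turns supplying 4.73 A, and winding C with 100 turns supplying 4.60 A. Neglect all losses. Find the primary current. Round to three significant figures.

V_A = 230 × 632/2437 = 59.647 V; V_B = 230 × 595/2437 = 56.155 V; V_C = 230 × 100/2437 = 9.4378 V.
P_out = V_A I_A + V_B I_B + V_C I_C = 59.647×5.43 + 56.155×4.73 + 9.4378×4.60 = 323.88 + 265.61 + 43.414 = 632.91 W.
Ideal ⇒ P_in = P_out, so I_p = P_out/V_p = 632.91/230 = 2.75 A.

I_p ≈ 2.75 A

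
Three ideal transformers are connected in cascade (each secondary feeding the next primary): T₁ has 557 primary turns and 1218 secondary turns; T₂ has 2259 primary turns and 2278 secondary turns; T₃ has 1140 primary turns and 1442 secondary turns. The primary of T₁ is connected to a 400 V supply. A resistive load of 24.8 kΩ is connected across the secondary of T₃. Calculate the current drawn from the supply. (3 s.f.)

After T₁: V = 400.00 × 1218/557 = 874.69 V.
After T₂: V = 874.69 × 2278/2259 = 882.04 V.
After T₃: V = 882.04 × 1442/1140 = 1115.7 V.
I_load = 1115.7/24800 = 0.044988 A, so P_out = 1115.7 × 0.044988 = 50.194 W.
All ideal ⇒ P_in = P_out, so I_supply = 50.194/400 = 0.125 A.

I_supply ≈ 0.125 A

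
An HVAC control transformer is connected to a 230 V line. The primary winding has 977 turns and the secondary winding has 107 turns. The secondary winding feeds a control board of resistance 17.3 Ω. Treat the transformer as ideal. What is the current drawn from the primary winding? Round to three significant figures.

I_p ≈ 0.159 A

V_s = V_p × N_s/N_p = 230 × 107/977 = 25.189 V.
I_s = V_s/R = 25.189/17.3 = 1.4560 A.
For an ideal transformer I_p N_p = I_s N_s, so I_p = 1.4560 × 107/977 = 0.159 A.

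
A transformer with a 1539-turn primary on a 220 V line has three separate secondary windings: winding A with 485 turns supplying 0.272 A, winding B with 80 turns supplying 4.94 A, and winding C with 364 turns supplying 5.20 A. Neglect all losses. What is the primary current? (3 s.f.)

I_p ≈ 1.57 A

V_A = 220 × 485/1539 = 69.331 V; V_B = 220 × 80/1539 = 11.436 V; V_C = 220 × 364/1539 = 52.034 V.
P_out = V_A I_A + V_B I_B + V_C I_C = 69.331×0.272 + 11.436×4.94 + 52.034×5.20 = 18.858 + 56.494 + 270.58 = 345.93 W.
Ideal ⇒ P_in = P_out, so I_p = P_out/V_p = 345.93/220 = 1.57 A.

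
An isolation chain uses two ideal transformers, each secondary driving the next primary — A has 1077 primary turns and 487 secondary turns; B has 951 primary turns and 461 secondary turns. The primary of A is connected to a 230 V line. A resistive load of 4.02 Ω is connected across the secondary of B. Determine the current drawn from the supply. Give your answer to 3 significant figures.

Secondary of A: V = 230.00 × 487/1077 = 104.00 V.
Secondary of B: V = 104.00 × 461/951 = 50.415 V.
I_load = 50.415/4.02 = 12.541 A, so P_out = 50.415 × 12.541 = 632.26 W.
All ideal ⇒ P_in = P_out, so I_supply = 632.26/230 = 2.75 A.

I_supply ≈ 2.75 A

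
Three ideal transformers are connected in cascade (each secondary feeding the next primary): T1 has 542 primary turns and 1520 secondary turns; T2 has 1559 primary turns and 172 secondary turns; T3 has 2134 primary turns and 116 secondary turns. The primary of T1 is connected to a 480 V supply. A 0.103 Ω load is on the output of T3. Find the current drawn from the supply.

I_supply ≈ 1.32 A

Secondary of T1: V = 480.00 × 1520/542 = 1346.1 V.
Secondary of T2: V = 1346.1 × 172/1559 = 148.51 V.
Secondary of T3: V = 148.51 × 116/2134 = 8.0729 V.
I_load = 8.0729/0.103 = 78.378 A, so P_out = 8.0729 × 78.378 = 632.74 W.
All ideal ⇒ P_in = P_out, so I_supply = 632.74/480 = 1.32 A.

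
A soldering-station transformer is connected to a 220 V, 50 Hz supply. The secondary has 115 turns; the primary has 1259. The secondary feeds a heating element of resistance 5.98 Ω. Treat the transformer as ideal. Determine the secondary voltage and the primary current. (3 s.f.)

V_s ≈ 20.1 V, I_p ≈ 0.307 A

V_s = V_p × N_s/N_p = 220 × 115/1259 = 20.095 V.
I_s = V_s/R = 20.095/5.98 = 3.3604 A.
I_p = I_s × N_s/N_p = 3.3604 × 115/1259 = 0.307 A.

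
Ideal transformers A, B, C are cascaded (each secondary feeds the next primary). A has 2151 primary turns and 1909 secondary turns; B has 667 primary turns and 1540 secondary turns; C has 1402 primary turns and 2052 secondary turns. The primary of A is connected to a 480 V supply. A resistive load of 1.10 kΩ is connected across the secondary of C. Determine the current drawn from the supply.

Secondary of A: V = 480.00 × 1909/2151 = 426.00 V.
Secondary of B: V = 426.00 × 1540/667 = 983.56 V.
Secondary of C: V = 983.56 × 2052/1402 = 1439.6 V.
I_load = 1439.6/1100 = 1.3087 A, so P_out = 1439.6 × 1.3087 = 1883.9 W.
All ideal ⇒ P_in = P_out, so I_supply = 1883.9/480 = 3.92 A.

I_supply ≈ 3.92 A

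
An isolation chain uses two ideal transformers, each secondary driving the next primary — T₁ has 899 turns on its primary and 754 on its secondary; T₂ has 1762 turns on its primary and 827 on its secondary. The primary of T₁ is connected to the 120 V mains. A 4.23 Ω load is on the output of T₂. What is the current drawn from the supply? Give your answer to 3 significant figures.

I_supply ≈ 4.40 A

After T₁: V = 120.00 × 754/899 = 100.65 V.
After T₂: V = 100.65 × 827/1762 = 47.238 V.
I_load = 47.238/4.23 = 11.167 A, so P_out = 47.238 × 11.167 = 527.53 W.
All ideal ⇒ P_in = P_out, so I_supply = 527.53/120 = 4.40 A.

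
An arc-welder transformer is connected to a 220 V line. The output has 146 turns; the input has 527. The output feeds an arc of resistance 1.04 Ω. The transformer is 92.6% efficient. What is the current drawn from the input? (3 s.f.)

I_in ≈ 17.5 A

V_out = 220 × 146/527 = 60.949 V.
I_out = V_out/R = 60.949/1.04 = 58.605 A.
P_out = V_out I_out = 60.949 × 58.605 = 3571.9 W.
P_in = P_out/η = 3571.9/0.926 = 3857.3 W.
I_in = P_in/V_in = 3857.3/220 = 17.5 A.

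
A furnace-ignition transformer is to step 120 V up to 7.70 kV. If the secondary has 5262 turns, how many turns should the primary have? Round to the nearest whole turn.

N_p/N_s = V_p/V_s, so N_p = 5262 × 120/7700 = 82.0 ≈ 82 turns.

N_p = 82 turns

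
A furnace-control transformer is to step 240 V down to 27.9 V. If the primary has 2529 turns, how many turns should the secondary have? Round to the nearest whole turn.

N_s = 294 turns

N_s/N_p = V_s/V_p, so N_s = 2529 × 27.9/240 = 294.0 ≈ 294 turns.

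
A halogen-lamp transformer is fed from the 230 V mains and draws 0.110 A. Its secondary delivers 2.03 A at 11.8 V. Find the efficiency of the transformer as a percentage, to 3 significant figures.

P_in = 230 × 0.110 = 25.3000 W.
P_out = 11.8 × 2.03 = 23.9540 W.
η = P_out/P_in = 23.9540/25.3000 = 0.947.

η ≈ 94.7%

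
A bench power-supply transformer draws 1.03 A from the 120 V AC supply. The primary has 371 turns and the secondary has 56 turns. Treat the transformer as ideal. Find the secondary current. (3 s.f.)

I_s/I_p = N_p/N_s, so I_s = 1.03 × 371/56 = 6.82 A.

I_s ≈ 6.82 A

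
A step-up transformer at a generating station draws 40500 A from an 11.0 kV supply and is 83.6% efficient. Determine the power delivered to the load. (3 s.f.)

P_in = V_p I_p = 11000 × 40500 = 4.4550×10^8 W.
P_out = η P_in = 0.836 × 4.4550×10^8 = 3.72×10^8 W.

P_out ≈ 3.72×10^8 W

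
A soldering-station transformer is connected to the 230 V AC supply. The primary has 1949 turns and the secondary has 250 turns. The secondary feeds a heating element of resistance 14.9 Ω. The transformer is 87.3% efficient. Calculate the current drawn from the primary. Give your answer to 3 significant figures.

V_s = 230 × 250/1949 = 29.502 V.
I_s = V_s/R = 29.502/14.9 = 1.9800 A.
P_out = V_s I_s = 29.502 × 1.9800 = 58.415 W.
P_in = P_out/η = 58.415/0.873 = 66.913 W.
I_p = P_in/V_p = 66.913/230 = 0.291 A.

I_p ≈ 0.291 A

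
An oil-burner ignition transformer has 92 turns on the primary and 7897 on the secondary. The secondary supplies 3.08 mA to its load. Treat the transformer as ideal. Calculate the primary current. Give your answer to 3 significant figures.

For an ideal transformer I_p/I_s = N_s/N_p, so I_p = 0.00308 × 7897/92 = 0.264 A.

I_p ≈ 0.264 A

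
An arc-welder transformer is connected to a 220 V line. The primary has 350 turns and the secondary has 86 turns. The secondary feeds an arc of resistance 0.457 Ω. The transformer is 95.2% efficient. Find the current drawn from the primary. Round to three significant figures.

I_p ≈ 30.5 A

V_s = 220 × 86/350 = 54.057 V.
I_s = V_s/R = 54.057/0.457 = 118.29 A.
P_out = V_s I_s = 54.057 × 118.29 = 6394.3 W.
P_in = P_out/η = 6394.3/0.952 = 6716.7 W.
I_p = P_in/V_p = 6716.7/220 = 30.5 A.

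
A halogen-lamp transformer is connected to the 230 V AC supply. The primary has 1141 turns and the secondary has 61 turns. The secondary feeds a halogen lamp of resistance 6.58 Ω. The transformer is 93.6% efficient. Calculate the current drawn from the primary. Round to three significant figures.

I_p ≈ 0.107 A

V_s = 230 × 61/1141 = 12.296 V.
I_s = V_s/R = 12.296/6.58 = 1.8687 A.
P_out = V_s I_s = 12.296 × 1.8687 = 22.978 W.
P_in = P_out/η = 22.978/0.936 = 24.549 W.
I_p = P_in/V_p = 24.549/230 = 0.107 A.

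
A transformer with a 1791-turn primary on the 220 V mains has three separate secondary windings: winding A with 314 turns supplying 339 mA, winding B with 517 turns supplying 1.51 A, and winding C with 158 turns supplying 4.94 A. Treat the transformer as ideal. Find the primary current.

I_p ≈ 0.931 A

V_A = 220 × 314/1791 = 38.571 V; V_B = 220 × 517/1791 = 63.506 V; V_C = 220 × 158/1791 = 19.408 V.
P_out = V_A I_A + V_B I_B + V_C I_C = 38.571×0.339 + 63.506×1.51 + 19.408×4.94 = 13.075 + 95.895 + 95.876 = 204.85 W.
Ideal ⇒ P_in = P_out, so I_p = P_out/V_p = 204.85/220 = 0.931 A.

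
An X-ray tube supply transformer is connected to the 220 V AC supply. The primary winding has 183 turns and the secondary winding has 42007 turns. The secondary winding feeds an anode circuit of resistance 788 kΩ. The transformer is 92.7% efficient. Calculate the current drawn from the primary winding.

V_s = 220 × 42007/183 = 50500 V.
I_s = V_s/R = 50500/788000 = 0.064087 A.
P_out = V_s I_s = 50500 × 0.064087 = 3236.4 W.
P_in = P_out/η = 3236.4/0.927 = 3491.2 W.
I_p = P_in/V_p = 3491.2/220 = 15.9 A.

I_p ≈ 15.9 A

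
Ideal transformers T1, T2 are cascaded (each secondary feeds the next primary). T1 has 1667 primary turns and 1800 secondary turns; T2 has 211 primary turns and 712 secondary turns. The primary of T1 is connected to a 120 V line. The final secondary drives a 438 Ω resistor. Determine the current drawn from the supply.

Secondary of T1: V = 120.00 × 1800/1667 = 129.57 V.
Secondary of T2: V = 129.57 × 712/211 = 437.24 V.
I_load = 437.24/438 = 0.99826 A, so P_out = 437.24 × 0.99826 = 436.47 W.
All ideal ⇒ P_in = P_out, so I_supply = 436.47/120 = 3.64 A.

I_supply ≈ 3.64 A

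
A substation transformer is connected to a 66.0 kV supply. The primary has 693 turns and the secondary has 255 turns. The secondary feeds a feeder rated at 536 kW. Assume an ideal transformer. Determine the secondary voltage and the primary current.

V_s ≈ 24300 V, I_p ≈ 8.12 A

V_s = V_p × N_s/N_p = 66000 × 255/693 = 24286 V.
I_s = P/V_s = 536000/24286 = 22.071 A.
I_p = I_s × N_s/N_p = 22.071 × 255/693 = 8.12 A.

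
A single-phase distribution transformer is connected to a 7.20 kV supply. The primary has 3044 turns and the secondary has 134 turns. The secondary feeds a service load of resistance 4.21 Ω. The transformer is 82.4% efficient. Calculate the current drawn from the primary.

I_p ≈ 4.02 A

V_s = 7200 × 134/3044 = 316.95 V.
I_s = V_s/R = 316.95/4.21 = 75.285 A.
P_out = V_s I_s = 316.95 × 75.285 = 23862 W.
P_in = P_out/η = 23862/0.824 = 28958 W.
I_p = P_in/V_p = 28958/7200 = 4.02 A.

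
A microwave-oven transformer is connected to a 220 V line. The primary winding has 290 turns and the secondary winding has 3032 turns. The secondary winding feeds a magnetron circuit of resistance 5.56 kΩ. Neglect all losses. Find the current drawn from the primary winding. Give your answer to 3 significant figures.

I_p ≈ 4.33 A

V_s = V_p × N_s/N_p = 220 × 3032/290 = 2300.1 V.
I_s = V_s/R = 2300.1/5560 = 0.41369 A.
For an ideal transformer I_p N_p = I_s N_s, so I_p = 0.41369 × 3032/290 = 4.33 A.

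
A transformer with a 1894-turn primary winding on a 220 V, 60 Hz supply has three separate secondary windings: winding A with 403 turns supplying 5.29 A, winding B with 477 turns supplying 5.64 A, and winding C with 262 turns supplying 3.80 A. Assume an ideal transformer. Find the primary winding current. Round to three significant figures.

V_A = 220 × 403/1894 = 46.811 V; V_B = 220 × 477/1894 = 55.407 V; V_C = 220 × 262/1894 = 30.433 V.
P_out = V_A I_A + V_B I_B + V_C I_C = 46.811×5.29 + 55.407×5.64 + 30.433×3.80 = 247.63 + 312.49 + 115.65 = 675.77 W.
Ideal ⇒ P_in = P_out, so I_p = P_out/V_p = 675.77/220 = 3.07 A.

I_p ≈ 3.07 A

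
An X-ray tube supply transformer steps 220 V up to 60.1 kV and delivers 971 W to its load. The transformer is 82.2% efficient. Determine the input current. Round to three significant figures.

I_in ≈ 5.37 A

P_in = P_out/η = 971/0.822 = 1181.3 W.
I_in = P_in/V_in = 1181.3/220 = 5.37 A.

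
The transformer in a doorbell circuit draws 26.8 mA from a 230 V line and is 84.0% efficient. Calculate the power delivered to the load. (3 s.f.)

P_in = V_in I_in = 230 × 0.0268 = 6.1640 W.
P_out = η P_in = 0.840 × 6.1640 = 5.18 W.

P_out ≈ 5.18 W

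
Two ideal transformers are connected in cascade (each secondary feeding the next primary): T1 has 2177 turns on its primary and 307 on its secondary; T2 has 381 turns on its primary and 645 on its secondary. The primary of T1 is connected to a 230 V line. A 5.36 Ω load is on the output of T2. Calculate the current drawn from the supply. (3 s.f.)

Secondary of T1: V = 230.00 × 307/2177 = 32.435 V.
Secondary of T2: V = 32.435 × 645/381 = 54.909 V.
I_load = 54.909/5.36 = 10.244 A, so P_out = 54.909 × 10.244 = 562.50 W.
All ideal ⇒ P_in = P_out, so I_supply = 562.50/230 = 2.45 A.

I_supply ≈ 2.45 A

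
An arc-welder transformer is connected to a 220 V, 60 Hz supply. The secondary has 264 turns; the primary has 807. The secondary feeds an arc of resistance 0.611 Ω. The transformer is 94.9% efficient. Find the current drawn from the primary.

V_s = 220 × 264/807 = 71.970 V.
I_s = V_s/R = 71.970/0.611 = 117.79 A.
P_out = V_s I_s = 71.970 × 117.79 = 8477.4 W.
P_in = P_out/η = 8477.4/0.949 = 8933.0 W.
I_p = P_in/V_p = 8933.0/220 = 40.6 A.

I_p ≈ 40.6 A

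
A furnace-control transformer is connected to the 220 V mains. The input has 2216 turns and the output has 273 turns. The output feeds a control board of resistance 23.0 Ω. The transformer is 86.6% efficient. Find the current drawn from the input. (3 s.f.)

I_in ≈ 0.168 A

V_out = 220 × 273/2216 = 27.103 V.
I_out = V_out/R = 27.103/23.0 = 1.1784 A.
P_out = V_out I_out = 27.103 × 1.1784 = 31.938 W.
P_in = P_out/η = 31.938/0.866 = 36.880 W.
I_in = P_in/V_in = 36.880/220 = 0.168 A.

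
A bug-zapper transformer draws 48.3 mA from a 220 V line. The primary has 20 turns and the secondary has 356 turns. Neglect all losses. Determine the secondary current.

I_s/I_p = N_p/N_s, so I_s = 0.0483 × 20/356 = 0.00271 A.

I_s ≈ 0.00271 A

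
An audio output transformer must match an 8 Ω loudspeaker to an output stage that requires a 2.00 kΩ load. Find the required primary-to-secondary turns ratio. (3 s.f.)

N_p/N_s ≈ 15.8

Z_p/Z_s = (N_p/N_s)², so N_p/N_s = √(2000/8) = √250 = 15.8.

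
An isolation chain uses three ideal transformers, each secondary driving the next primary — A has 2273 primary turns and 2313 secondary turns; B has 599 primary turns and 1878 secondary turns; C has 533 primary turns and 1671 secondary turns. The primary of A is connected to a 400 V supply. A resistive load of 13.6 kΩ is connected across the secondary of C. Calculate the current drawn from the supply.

I_supply ≈ 2.94 A

After A: V = 400.00 × 2313/2273 = 407.04 V.
After B: V = 407.04 × 1878/599 = 1276.2 V.
After C: V = 1276.2 × 1671/533 = 4000.9 V.
I_load = 4000.9/13600 = 0.29418 A, so P_out = 4000.9 × 0.29418 = 1177.0 W.
All ideal ⇒ P_in = P_out, so I_supply = 1177.0/400 = 2.94 A.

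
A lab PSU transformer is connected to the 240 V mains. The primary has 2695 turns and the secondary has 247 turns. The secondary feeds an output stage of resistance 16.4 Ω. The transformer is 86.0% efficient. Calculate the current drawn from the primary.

I_p ≈ 0.143 A

V_s = 240 × 247/2695 = 21.996 V.
I_s = V_s/R = 21.996/16.4 = 1.3412 A.
P_out = V_s I_s = 21.996 × 1.3412 = 29.502 W.
P_in = P_out/η = 29.502/0.860 = 34.305 W.
I_p = P_in/V_p = 34.305/240 = 0.143 A.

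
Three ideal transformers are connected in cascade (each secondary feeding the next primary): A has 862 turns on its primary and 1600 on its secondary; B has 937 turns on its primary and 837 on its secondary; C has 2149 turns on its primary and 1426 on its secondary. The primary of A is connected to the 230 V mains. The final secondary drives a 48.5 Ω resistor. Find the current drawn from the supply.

Secondary of A: V = 230.00 × 1600/862 = 426.91 V.
Secondary of B: V = 426.91 × 837/937 = 381.35 V.
Secondary of C: V = 381.35 × 1426/2149 = 253.05 V.
I_load = 253.05/48.5 = 5.2176 A, so P_out = 253.05 × 5.2176 = 1320.3 W.
All ideal ⇒ P_in = P_out, so I_supply = 1320.3/230 = 5.74 A.

I_supply ≈ 5.74 A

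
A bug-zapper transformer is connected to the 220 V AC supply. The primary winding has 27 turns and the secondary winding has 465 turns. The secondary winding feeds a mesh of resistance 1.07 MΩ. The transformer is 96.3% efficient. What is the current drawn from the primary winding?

I_p ≈ 0.0633 A

V_s = 220 × 465/27 = 3788.9 V.
I_s = V_s/R = 3788.9/(1.07×10^6) = 0.0035410 A.
P_out = V_s I_s = 3788.9 × 0.0035410 = 13.417 W.
P_in = P_out/η = 13.417/0.963 = 13.932 W.
I_p = P_in/V_p = 13.932/220 = 0.0633 A.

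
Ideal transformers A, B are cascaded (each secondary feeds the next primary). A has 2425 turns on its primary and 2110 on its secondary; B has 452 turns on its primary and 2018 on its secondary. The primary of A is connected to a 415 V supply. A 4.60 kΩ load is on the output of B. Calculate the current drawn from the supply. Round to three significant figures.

I_supply ≈ 1.36 A

After A: V = 415.00 × 2110/2425 = 361.09 V.
After B: V = 361.09 × 2018/452 = 1612.1 V.
I_load = 1612.1/4600 = 0.35046 A, so P_out = 1612.1 × 0.35046 = 565.00 W.
All ideal ⇒ P_in = P_out, so I_supply = 565.00/415 = 1.36 A.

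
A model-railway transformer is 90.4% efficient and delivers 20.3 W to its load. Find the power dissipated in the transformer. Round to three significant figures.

P_loss ≈ 2.16 W

P_in = P_out/η = 20.3/0.904 = 22.4558 W.
P_loss = P_in − P_out = 22.4558 − 20.3 = 2.16 W.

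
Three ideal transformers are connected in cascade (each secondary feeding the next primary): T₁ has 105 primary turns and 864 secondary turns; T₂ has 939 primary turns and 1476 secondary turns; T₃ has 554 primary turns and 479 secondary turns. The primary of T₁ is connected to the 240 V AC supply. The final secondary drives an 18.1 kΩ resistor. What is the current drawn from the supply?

After T₁: V = 240.00 × 864/105 = 1974.9 V.
After T₂: V = 1974.9 × 1476/939 = 3104.2 V.
After T₃: V = 3104.2 × 479/554 = 2684.0 V.
I_load = 2684.0/18100 = 0.14829 A, so P_out = 2684.0 × 0.14829 = 398.00 W.
All ideal ⇒ P_in = P_out, so I_supply = 398.00/240 = 1.66 A.

I_supply ≈ 1.66 A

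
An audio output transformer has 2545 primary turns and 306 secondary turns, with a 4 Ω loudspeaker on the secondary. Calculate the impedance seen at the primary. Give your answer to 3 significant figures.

Z_p = (N_p/N_s)² × Z_s = (2545/306)² × 4 = 277 Ω.

Z_p ≈ 277 Ω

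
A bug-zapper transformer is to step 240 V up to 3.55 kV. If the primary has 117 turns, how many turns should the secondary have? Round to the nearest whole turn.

N_s/N_p = V_s/V_p, so N_s = 117 × 3550/240 = 1730.6 ≈ 1731 turns.

N_s = 1731 turns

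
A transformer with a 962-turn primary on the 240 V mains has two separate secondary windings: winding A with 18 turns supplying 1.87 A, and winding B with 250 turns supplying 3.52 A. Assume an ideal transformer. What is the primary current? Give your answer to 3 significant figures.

I_p ≈ 0.950 A

V_A = 240 × 18/962 = 4.4906 V; V_B = 240 × 250/962 = 62.370 V.
P_out = V_A I_A + V_B I_B = 4.4906×1.87 + 62.370×3.52 = 8.3975 + 219.54 = 227.94 W.
Ideal ⇒ P_in = P_out, so I_p = P_out/V_p = 227.94/240 = 0.950 A.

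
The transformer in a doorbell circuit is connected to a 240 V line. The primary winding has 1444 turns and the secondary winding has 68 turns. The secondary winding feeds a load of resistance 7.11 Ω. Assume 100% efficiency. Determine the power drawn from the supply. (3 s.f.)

V_s = V_p × N_s/N_p = 240 × 68/1444 = 11.302 V.
I_s = V_s/R = 11.302/7.11 = 1.5896 A.
I_p = I_s × N_s/N_p = 1.5896 × 68/1444 = 0.074856 A.
P = V_p I_p = 240 × 0.074856 = 18.0 W.

P ≈ 18.0 W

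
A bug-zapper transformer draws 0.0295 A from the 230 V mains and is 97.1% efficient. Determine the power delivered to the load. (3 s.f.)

P_in = V_p I_p = 230 × 0.0295 = 6.7850 W.
P_out = η P_in = 0.971 × 6.7850 = 6.59 W.

P_out ≈ 6.59 W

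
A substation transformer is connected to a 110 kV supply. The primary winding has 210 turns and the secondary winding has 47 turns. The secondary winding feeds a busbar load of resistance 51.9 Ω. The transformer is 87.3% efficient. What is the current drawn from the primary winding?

I_p ≈ 122 A

V_s = 110000 × 47/210 = 24619 V.
I_s = V_s/R = 24619/51.9 = 474.36 A.
P_out = V_s I_s = 24619 × 474.36 = 1.1678×10^7 W.
P_in = P_out/η = 1.1678×10^7/0.873 = 1.3377×10^7 W.
I_p = P_in/V_p = 1.3377×10^7/110000 = 122 A.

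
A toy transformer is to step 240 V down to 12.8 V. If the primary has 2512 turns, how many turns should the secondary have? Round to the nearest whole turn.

N_s/N_p = V_s/V_p, so N_s = 2512 × 12.8/240 = 134.0 ≈ 134 turns.

N_s = 134 turns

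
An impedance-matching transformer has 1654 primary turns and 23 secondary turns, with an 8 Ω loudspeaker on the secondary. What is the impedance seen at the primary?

Z_p = (N_p/N_s)² × Z_s = (1654/23)² × 8 = 41400 Ω.

Z_p ≈ 41400 Ω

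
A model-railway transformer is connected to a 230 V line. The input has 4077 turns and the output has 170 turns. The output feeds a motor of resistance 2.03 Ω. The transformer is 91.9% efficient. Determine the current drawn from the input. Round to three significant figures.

V_out = 230 × 170/4077 = 9.5904 V.
I_out = V_out/R = 9.5904/2.03 = 4.7243 A.
P_out = V_out I_out = 9.5904 × 4.7243 = 45.308 W.
P_in = P_out/η = 45.308/0.919 = 49.302 W.
I_in = P_in/V_in = 49.302/230 = 0.214 A.

I_in ≈ 0.214 A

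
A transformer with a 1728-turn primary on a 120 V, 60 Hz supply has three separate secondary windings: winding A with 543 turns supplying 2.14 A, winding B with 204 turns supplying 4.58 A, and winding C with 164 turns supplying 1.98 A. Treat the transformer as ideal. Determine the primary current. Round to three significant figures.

I_p ≈ 1.40 A

V_A = 120 × 543/1728 = 37.708 V; V_B = 120 × 204/1728 = 14.167 V; V_C = 120 × 164/1728 = 11.389 V.
P_out = V_A I_A + V_B I_B + V_C I_C = 37.708×2.14 + 14.167×4.58 + 11.389×1.98 = 80.696 + 64.883 + 22.550 = 168.13 W.
Ideal ⇒ P_in = P_out, so I_p = P_out/V_p = 168.13/120 = 1.40 A.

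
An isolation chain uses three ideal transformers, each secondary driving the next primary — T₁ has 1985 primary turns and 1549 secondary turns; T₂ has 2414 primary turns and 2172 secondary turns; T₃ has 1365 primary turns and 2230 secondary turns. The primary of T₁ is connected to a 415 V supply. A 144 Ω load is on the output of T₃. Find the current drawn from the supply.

I_supply ≈ 3.79 A

After T₁: V = 415.00 × 1549/1985 = 323.85 V.
After T₂: V = 323.85 × 2172/2414 = 291.38 V.
After T₃: V = 291.38 × 2230/1365 = 476.03 V.
I_load = 476.03/144 = 3.3058 A, so P_out = 476.03 × 3.3058 = 1573.6 W.
All ideal ⇒ P_in = P_out, so I_supply = 1573.6/415 = 3.79 A.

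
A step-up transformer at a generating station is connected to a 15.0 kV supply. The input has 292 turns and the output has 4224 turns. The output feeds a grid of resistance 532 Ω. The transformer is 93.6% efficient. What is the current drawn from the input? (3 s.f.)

V_out = 15000 × 4224/292 = 216990 V.
I_out = V_out/R = 216990/532 = 407.87 A.
P_out = V_out I_out = 216990 × 407.87 = 8.8502×10^7 W.
P_in = P_out/η = 8.8502×10^7/0.936 = 9.4553×10^7 W.
I_in = P_in/V_in = 9.4553×10^7/15000 = 6300 A.

I_in ≈ 6300 A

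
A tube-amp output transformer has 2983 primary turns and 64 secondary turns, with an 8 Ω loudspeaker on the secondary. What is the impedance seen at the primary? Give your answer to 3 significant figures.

Z_p = (N_p/N_s)² × Z_s = (2983/64)² × 8 = 17400 Ω.

Z_p ≈ 17400 Ω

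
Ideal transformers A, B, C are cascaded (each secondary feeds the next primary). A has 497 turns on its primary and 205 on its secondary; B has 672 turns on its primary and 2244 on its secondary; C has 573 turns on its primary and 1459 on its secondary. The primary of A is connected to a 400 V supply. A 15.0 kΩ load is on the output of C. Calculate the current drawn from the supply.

After A: V = 400.00 × 205/497 = 164.99 V.
After B: V = 164.99 × 2244/672 = 550.95 V.
After C: V = 550.95 × 1459/573 = 1402.9 V.
I_load = 1402.9/15000 = 0.093523 A, so P_out = 1402.9 × 0.093523 = 131.20 W.
All ideal ⇒ P_in = P_out, so I_supply = 131.20/400 = 0.328 A.

I_supply ≈ 0.328 A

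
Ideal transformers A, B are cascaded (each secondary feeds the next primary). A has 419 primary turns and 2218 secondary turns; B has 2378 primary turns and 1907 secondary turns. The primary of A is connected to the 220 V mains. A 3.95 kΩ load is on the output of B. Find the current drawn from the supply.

I_supply ≈ 1.00 A

After A: V = 220.00 × 2218/419 = 1164.6 V.
After B: V = 1164.6 × 1907/2378 = 933.92 V.
I_load = 933.92/3950 = 0.23644 A, so P_out = 933.92 × 0.23644 = 220.81 W.
All ideal ⇒ P_in = P_out, so I_supply = 220.81/220 = 1.00 A.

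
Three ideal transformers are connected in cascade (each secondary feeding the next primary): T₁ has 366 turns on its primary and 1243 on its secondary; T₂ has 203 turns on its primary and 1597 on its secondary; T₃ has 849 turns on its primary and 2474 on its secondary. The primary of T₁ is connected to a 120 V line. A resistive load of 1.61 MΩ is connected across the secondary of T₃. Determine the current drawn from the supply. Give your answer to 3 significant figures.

I_supply ≈ 0.452 A

Secondary of T₁: V = 120.00 × 1243/366 = 407.54 V.
Secondary of T₂: V = 407.54 × 1597/203 = 3206.1 V.
Secondary of T₃: V = 3206.1 × 2474/849 = 9342.7 V.
I_load = 9342.7/(1.61×10^6) = 0.0058029 A, so P_out = 9342.7 × 0.0058029 = 54.215 W.
All ideal ⇒ P_in = P_out, so I_supply = 54.215/120 = 0.452 A.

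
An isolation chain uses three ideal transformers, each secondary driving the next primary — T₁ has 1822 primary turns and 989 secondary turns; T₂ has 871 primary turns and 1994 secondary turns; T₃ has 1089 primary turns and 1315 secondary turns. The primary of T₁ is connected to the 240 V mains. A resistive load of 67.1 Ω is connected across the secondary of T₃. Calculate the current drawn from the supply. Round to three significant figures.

I_supply ≈ 8.05 A

After T₁: V = 240.00 × 989/1822 = 130.27 V.
After T₂: V = 130.27 × 1994/871 = 298.24 V.
After T₃: V = 298.24 × 1315/1089 = 360.13 V.
I_load = 360.13/67.1 = 5.3671 A, so P_out = 360.13 × 5.3671 = 1932.9 W.
All ideal ⇒ P_in = P_out, so I_supply = 1932.9/240 = 8.05 A.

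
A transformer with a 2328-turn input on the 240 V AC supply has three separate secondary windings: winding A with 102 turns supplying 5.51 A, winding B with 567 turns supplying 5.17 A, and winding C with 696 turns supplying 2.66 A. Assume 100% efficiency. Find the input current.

I_in ≈ 2.30 A

V_A = 240 × 102/2328 = 10.515 V; V_B = 240 × 567/2328 = 58.454 V; V_C = 240 × 696/2328 = 71.753 V.
P_out = V_A I_A + V_B I_B + V_C I_C = 10.515×5.51 + 58.454×5.17 + 71.753×2.66 = 57.940 + 302.21 + 190.86 = 551.01 W.
Ideal ⇒ P_in = P_out, so I_in = P_out/V_in = 551.01/240 = 2.30 A.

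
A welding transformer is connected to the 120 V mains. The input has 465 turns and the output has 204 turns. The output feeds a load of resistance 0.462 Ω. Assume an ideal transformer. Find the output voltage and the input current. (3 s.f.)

V_out = V_in × N_out/N_in = 120 × 204/465 = 52.645 V.
I_out = V_out/R = 52.645/0.462 = 113.95 A.
I_in = I_out × N_out/N_in = 113.95 × 204/465 = 50.0 A.

V_out ≈ 52.6 V, I_in ≈ 50.0 A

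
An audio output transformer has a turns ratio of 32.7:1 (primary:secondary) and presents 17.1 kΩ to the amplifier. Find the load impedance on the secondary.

Z_s ≈ 16.0 Ω

Z_s = Z_p/(N_p/N_s)² = 17100/32.7² = 16.0 Ω.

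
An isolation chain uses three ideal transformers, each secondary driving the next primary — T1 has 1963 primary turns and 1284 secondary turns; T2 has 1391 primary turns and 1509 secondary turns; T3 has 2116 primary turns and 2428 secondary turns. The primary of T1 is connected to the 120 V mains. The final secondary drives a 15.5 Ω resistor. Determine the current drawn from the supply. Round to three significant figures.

Secondary of T1: V = 120.00 × 1284/1963 = 78.492 V.
Secondary of T2: V = 78.492 × 1509/1391 = 85.151 V.
Secondary of T3: V = 85.151 × 2428/2116 = 97.706 V.
I_load = 97.706/15.5 = 6.3036 A, so P_out = 97.706 × 6.3036 = 615.90 W.
All ideal ⇒ P_in = P_out, so I_supply = 615.90/120 = 5.13 A.

I_supply ≈ 5.13 A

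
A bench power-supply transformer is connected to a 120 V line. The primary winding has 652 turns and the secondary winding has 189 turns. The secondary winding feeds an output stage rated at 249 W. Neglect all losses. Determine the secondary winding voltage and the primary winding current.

V_s ≈ 34.8 V, I_p ≈ 2.07 A

V_s = V_p × N_s/N_p = 120 × 189/652 = 34.785 V.
I_s = P/V_s = 249/34.785 = 7.1582 A.
I_p = I_s × N_s/N_p = 7.1582 × 189/652 = 2.07 A.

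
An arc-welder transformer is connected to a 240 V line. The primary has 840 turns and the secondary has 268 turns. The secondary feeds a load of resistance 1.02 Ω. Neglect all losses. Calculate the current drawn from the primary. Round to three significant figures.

I_p ≈ 24.0 A

V_s = V_p × N_s/N_p = 240 × 268/840 = 76.571 V.
I_s = V_s/R = 76.571/1.02 = 75.070 A.
For an ideal transformer I_p N_p = I_s N_s, so I_p = 75.070 × 268/840 = 24.0 A.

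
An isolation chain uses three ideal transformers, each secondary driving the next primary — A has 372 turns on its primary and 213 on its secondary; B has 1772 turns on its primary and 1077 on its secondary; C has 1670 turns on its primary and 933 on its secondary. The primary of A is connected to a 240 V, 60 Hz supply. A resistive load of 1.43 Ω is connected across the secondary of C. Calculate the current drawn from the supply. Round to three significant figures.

After A: V = 240.00 × 213/372 = 137.42 V.
After B: V = 137.42 × 1077/1772 = 83.522 V.
After C: V = 83.522 × 933/1670 = 46.662 V.
I_load = 46.662/1.43 = 32.631 A, so P_out = 46.662 × 32.631 = 1522.6 W.
All ideal ⇒ P_in = P_out, so I_supply = 1522.6/240 = 6.34 A.

I_supply ≈ 6.34 A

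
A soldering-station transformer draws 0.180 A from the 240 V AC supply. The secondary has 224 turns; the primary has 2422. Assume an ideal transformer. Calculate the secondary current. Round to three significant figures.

I_s ≈ 1.95 A

I_s/I_p = N_p/N_s, so I_s = 0.180 × 2422/224 = 1.95 A.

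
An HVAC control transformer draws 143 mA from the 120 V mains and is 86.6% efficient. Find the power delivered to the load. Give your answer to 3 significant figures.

P_out ≈ 14.9 W

P_in = V_p I_p = 120 × 0.143 = 17.160 W.
P_out = η P_in = 0.866 × 17.160 = 14.9 W.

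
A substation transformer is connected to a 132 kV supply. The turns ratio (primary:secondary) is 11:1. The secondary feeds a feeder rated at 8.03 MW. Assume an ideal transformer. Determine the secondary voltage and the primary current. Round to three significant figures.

V_s ≈ 12000 V, I_p ≈ 60.8 A

V_s = V_p × N_s/N_p = 132000 × 1/11 = 12000 V.
I_s = P/V_s = 8.03×10^6/12000 = 669.17 A.
I_p = I_s × N_s/N_p = 669.17 × 1/11 = 60.8 A.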